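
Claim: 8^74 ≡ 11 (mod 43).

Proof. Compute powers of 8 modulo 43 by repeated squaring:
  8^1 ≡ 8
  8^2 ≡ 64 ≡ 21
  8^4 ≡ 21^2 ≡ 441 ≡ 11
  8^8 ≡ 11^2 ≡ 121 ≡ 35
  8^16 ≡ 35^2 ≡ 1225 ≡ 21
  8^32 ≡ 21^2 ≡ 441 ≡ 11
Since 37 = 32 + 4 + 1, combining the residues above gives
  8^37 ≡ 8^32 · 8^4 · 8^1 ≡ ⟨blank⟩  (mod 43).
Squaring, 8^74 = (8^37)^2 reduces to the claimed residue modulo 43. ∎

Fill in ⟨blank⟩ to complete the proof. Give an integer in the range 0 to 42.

22

Multiply the listed residues: 11 · 11 · 8 = 121 → 968.
Reducing modulo 43: 968 = 22·43 + 22, so 8^37 ≡ 22.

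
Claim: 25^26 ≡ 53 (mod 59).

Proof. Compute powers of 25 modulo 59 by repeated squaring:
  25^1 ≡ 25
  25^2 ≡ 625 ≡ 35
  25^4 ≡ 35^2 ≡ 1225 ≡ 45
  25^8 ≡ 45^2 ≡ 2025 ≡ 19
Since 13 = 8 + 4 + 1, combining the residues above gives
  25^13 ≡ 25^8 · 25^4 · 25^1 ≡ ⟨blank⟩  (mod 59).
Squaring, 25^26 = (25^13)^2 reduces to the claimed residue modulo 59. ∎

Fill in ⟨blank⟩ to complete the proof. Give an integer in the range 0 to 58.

25^8 · 25^4 · 25^1 ≡ 19 · 45 · 25 = 21375.
21375 mod 59 = 17, so 25^13 ≡ 17 (mod 59).

17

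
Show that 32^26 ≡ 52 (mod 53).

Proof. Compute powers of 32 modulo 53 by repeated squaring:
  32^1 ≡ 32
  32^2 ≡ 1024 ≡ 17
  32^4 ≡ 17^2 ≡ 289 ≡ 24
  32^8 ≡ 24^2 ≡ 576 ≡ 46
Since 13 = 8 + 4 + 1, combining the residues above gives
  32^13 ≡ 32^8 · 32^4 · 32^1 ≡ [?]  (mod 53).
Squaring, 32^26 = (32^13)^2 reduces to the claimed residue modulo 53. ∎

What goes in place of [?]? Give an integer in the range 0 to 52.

Multiply the listed residues: 46 · 24 · 32 = 1104 → 35328.
Reducing modulo 53: 35328 = 666·53 + 30, so 32^13 ≡ 30.

30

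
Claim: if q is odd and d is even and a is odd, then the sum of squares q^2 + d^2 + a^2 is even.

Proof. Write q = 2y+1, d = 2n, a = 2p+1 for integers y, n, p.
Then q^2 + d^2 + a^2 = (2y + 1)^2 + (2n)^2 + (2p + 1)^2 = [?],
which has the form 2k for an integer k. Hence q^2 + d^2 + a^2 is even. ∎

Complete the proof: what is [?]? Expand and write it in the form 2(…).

2(2n^2 + 2p^2 + 2p + 2y^2 + 2y + 1)

(2y + 1)^2 + (2n)^2 + (2p + 1)^2 = 4n^2 + 4p^2 + 4p + 4y^2 + 4y + 2
= 2(2n^2 + 2p^2 + 2p + 2y^2 + 2y + 1).
Since 2n^2 + 2p^2 + 2p + 2y^2 + 2y + 1 is an integer, the sum of squares is of the form 2k for an integer k.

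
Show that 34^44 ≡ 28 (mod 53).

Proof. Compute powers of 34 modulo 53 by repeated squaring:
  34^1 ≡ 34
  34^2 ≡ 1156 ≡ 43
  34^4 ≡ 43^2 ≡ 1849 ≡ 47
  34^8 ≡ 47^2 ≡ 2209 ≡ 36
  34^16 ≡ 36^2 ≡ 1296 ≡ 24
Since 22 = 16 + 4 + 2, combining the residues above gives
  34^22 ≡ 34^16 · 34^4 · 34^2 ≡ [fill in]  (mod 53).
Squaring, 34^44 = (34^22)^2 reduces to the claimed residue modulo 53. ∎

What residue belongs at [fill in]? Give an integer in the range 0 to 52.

9

Multiply the listed residues: 24 · 47 · 43 = 1128 → 48504.
Reducing modulo 53: 48504 = 915·53 + 9, so 34^22 ≡ 9.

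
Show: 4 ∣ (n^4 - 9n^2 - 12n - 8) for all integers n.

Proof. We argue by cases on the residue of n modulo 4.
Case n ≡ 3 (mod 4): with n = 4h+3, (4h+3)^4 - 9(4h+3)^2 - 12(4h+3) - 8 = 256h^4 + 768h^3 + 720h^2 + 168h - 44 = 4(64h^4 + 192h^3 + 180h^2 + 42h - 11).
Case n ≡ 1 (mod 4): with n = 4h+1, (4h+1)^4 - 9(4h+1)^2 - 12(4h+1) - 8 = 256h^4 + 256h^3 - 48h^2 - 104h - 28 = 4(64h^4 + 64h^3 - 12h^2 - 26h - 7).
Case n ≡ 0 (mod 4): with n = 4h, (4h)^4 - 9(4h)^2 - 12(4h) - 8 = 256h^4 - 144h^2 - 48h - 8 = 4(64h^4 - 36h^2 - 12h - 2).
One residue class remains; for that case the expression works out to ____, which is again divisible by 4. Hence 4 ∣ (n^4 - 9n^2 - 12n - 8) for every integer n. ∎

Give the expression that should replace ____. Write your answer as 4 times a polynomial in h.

The residues treated are {3, 1, 0}, so the missing case is n ≡ 2 (mod 4); write n = 4h+2.
Then (4h+2)^4 - 9(4h+2)^2 - 12(4h+2) - 8 = 256h^4 + 512h^3 + 240h^2 - 64h - 52 = 4(64h^4 + 128h^3 + 60h^2 - 16h - 13).

4(64h^4 + 128h^3 + 60h^2 - 16h - 13)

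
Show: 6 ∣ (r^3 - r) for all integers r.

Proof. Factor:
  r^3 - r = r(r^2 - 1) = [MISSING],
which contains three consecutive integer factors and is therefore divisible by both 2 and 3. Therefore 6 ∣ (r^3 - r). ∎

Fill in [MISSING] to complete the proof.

(r - 1)r(r + 1)

r(r^2 - 1) = r(r - 1)(r + 1) = (r - 1)r(r + 1).
These three factors are consecutive integers, so their product is divisible by 6.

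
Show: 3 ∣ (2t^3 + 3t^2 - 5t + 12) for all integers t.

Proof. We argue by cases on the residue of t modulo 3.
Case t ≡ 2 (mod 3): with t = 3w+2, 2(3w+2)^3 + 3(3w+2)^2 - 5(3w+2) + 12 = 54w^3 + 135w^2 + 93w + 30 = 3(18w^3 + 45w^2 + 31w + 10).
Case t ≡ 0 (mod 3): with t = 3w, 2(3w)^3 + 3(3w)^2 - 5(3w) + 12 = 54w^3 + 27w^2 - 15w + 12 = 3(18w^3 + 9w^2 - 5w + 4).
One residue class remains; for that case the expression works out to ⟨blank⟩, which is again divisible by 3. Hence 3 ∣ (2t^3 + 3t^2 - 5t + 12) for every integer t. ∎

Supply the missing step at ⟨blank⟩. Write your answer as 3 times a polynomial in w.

The residues treated are {2, 0}, so the missing case is t ≡ 1 (mod 3); write t = 3w+1.
Then 2(3w+1)^3 + 3(3w+1)^2 - 5(3w+1) + 12 = 54w^3 + 81w^2 + 21w + 12 = 3(18w^3 + 27w^2 + 7w + 4).

3(18w^3 + 27w^2 + 7w + 4)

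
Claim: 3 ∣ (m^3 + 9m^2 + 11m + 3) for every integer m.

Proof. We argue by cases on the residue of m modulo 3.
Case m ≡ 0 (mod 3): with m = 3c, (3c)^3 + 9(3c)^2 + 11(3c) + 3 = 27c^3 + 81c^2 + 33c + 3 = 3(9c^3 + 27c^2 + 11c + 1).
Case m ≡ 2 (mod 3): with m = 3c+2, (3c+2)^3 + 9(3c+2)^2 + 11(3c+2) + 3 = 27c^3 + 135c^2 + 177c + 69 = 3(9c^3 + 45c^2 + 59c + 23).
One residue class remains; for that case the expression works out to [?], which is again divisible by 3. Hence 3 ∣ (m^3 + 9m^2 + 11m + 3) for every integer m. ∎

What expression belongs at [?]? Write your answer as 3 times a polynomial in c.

3(9c^3 + 36c^2 + 32c + 8)

Only m ≡ 1 (mod 3) is unaccounted for. Put m = 3c+1:
(3c+1)^3 + 9(3c+1)^2 + 11(3c+1) + 3 expands to 27c^3 + 108c^2 + 96c + 24,
and factoring out 3 leaves 3(9c^3 + 36c^2 + 32c + 8).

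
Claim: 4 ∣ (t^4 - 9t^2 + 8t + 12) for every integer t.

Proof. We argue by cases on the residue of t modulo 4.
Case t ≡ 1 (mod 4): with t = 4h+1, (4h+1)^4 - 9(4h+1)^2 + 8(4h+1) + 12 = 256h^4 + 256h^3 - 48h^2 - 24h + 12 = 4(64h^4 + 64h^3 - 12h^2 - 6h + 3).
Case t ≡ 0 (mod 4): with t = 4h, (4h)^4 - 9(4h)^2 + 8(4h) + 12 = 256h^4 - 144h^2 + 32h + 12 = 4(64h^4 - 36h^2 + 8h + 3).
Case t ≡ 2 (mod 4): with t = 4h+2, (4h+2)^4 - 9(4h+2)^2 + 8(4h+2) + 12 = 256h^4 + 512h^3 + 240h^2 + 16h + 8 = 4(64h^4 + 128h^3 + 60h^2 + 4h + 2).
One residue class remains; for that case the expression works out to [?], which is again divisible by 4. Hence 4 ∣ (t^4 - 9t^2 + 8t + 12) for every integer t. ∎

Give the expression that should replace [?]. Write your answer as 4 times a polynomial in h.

4(64h^4 + 192h^3 + 180h^2 + 62h + 9)

Only t ≡ 3 (mod 4) is unaccounted for. Put t = 4h+3:
(4h+3)^4 - 9(4h+3)^2 + 8(4h+3) + 12 expands to 256h^4 + 768h^3 + 720h^2 + 248h + 36,
and factoring out 4 leaves 4(64h^4 + 192h^3 + 180h^2 + 62h + 9).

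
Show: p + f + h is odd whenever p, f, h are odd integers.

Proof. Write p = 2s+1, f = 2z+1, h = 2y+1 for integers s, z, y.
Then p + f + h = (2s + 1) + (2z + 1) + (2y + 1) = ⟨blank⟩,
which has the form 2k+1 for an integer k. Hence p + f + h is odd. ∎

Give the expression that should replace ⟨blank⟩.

Expanding: (2s + 1) + (2z + 1) + (2y + 1) = 2s + 2y + 2z + 3.
Every term except the constant is even, so this is 2(s + y + z + 1) + 1,
and s + y + z + 1 ∈ ℤ gives the required form.

2(s + y + z + 1) + 1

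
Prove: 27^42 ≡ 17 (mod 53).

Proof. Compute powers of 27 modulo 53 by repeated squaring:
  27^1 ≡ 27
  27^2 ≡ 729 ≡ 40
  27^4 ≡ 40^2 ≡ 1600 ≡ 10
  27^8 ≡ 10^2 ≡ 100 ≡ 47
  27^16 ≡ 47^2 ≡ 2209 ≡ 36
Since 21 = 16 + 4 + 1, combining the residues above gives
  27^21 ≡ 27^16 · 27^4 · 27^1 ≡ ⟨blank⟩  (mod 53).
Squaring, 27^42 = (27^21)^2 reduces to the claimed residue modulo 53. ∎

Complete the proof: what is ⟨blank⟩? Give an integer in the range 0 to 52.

21

27^16 · 27^4 · 27^1 ≡ 36 · 10 · 27 = 9720.
9720 mod 53 = 21, so 27^21 ≡ 21 (mod 53).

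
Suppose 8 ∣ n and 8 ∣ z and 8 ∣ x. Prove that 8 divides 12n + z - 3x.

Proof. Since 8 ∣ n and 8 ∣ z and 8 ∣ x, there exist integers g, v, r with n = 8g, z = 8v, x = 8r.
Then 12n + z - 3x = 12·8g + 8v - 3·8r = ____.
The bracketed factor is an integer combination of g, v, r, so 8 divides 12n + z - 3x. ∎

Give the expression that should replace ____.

8(12g - 3r + v)

Each term has a factor of 8: 12·8g + 8v - 3·8r = 8·(12g - 3r + v).
Since 12g - 3r + v is an integer, 8 ∣ (12n + z - 3x).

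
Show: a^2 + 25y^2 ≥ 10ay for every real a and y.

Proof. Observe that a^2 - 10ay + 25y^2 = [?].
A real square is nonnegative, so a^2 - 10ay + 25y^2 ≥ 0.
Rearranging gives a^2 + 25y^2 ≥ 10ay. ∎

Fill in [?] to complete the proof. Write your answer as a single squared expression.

The leading and trailing coefficients are 1^2 and 5^2, and 10 = 2·1·5, so the trinomial is (a - 5y)^2.
Hence a^2 - 10ay + 25y^2 ≥ 0.

(a - 5y)^2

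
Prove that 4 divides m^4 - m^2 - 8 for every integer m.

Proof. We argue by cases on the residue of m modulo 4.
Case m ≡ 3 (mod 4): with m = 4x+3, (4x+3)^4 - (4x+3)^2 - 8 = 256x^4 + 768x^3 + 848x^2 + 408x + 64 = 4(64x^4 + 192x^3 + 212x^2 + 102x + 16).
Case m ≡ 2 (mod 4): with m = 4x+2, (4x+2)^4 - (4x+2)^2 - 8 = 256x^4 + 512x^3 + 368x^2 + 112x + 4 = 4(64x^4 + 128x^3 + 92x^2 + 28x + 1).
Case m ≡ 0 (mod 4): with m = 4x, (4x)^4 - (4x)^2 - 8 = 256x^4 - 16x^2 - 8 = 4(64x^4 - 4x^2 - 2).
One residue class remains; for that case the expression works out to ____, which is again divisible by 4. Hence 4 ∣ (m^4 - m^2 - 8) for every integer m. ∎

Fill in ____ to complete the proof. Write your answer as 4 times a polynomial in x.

4(64x^4 + 64x^3 + 20x^2 + 2x - 2)

Only m ≡ 1 (mod 4) is unaccounted for. Put m = 4x+1:
(4x+1)^4 - (4x+1)^2 - 8 expands to 256x^4 + 256x^3 + 80x^2 + 8x - 8,
and factoring out 4 leaves 4(64x^4 + 64x^3 + 20x^2 + 2x - 2).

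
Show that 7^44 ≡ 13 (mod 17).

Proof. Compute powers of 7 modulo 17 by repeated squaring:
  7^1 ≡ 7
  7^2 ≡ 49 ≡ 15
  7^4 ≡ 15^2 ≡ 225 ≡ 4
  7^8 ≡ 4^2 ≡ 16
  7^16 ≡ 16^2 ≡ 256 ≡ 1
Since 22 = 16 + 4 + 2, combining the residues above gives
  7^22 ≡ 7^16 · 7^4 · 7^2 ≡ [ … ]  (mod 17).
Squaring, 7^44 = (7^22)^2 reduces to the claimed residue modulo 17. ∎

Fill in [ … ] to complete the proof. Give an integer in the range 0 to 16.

7^16 · 7^4 · 7^2 ≡ 1 · 4 · 15 = 60.
60 mod 17 = 9, so 7^22 ≡ 9 (mod 17).

9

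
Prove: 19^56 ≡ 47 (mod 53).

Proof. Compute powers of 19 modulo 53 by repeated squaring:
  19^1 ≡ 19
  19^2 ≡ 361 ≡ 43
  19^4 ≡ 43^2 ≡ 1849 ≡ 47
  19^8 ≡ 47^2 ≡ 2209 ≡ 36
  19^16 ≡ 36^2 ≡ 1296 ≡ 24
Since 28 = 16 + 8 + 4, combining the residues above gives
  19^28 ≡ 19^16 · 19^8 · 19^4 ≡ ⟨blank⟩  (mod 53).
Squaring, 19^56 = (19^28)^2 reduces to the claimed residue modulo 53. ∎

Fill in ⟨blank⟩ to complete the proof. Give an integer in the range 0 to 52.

19^16 · 19^8 · 19^4 ≡ 24 · 36 · 47 = 40608.
40608 mod 53 = 10, so 19^28 ≡ 10 (mod 53).

10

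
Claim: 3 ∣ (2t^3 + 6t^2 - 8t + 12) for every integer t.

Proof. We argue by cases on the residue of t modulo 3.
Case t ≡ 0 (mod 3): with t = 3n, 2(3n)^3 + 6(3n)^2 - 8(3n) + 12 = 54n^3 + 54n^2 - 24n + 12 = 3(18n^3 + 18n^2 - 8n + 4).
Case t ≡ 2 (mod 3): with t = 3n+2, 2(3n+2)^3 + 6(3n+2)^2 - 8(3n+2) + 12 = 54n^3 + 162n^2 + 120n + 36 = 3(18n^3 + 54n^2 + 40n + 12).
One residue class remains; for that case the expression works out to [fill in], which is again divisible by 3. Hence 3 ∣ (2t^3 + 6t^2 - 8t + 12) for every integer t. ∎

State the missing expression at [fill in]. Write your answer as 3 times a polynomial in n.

Only t ≡ 1 (mod 3) is unaccounted for. Put t = 3n+1:
2(3n+1)^3 + 6(3n+1)^2 - 8(3n+1) + 12 expands to 54n^3 + 108n^2 + 30n + 12,
and factoring out 3 leaves 3(18n^3 + 36n^2 + 10n + 4).

3(18n^3 + 36n^2 + 10n + 4)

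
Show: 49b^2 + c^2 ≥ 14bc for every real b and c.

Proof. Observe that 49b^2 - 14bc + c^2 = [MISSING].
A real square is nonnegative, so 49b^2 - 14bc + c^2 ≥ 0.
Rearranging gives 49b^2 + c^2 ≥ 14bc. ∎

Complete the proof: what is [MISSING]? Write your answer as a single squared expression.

(7b - c)^2

The leading and trailing coefficients are 7^2 and 1^2, and 14 = 2·7·1, so the trinomial is (7b - c)^2.
Hence 49b^2 - 14bc + c^2 ≥ 0.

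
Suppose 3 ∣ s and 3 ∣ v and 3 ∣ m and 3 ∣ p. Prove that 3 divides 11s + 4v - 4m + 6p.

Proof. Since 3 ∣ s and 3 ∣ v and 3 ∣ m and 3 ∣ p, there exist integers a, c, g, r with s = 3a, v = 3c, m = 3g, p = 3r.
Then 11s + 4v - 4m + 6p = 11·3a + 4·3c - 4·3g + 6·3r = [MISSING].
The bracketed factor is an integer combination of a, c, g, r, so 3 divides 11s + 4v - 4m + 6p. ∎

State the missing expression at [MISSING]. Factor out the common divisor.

3(11a + 4c - 4g + 6r)

Pull the common 3 out of every term: 11·3a + 4·3c - 4·3g + 6·3r = 3(11a + 4c - 4g + 6r).
11a + 4c - 4g + 6r is an integer, which exhibits the divisibility.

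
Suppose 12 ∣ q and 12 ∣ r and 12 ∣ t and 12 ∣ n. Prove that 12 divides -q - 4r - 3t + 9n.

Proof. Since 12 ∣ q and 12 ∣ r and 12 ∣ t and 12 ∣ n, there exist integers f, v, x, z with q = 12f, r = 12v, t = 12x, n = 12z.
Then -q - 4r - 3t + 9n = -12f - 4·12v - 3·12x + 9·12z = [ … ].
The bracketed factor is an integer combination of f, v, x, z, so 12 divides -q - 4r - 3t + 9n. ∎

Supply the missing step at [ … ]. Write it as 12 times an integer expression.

12(-f - 4v - 3x + 9z)

Each term has a factor of 12: -12f - 4·12v - 3·12x + 9·12z = 12·(-f - 4v - 3x + 9z).
Since -f - 4v - 3x + 9z is an integer, 12 ∣ (-q - 4r - 3t + 9n).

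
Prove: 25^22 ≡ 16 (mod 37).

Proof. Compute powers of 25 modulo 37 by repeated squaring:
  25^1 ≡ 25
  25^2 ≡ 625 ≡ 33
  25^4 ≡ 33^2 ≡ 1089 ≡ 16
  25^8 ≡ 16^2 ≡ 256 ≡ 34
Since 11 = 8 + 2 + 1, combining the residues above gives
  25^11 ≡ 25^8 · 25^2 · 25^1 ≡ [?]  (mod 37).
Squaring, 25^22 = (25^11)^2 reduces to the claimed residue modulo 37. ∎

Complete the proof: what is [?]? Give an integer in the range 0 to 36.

4

Multiply the listed residues: 34 · 33 · 25 = 1122 → 28050.
Reducing modulo 37: 28050 = 758·37 + 4, so 25^11 ≡ 4.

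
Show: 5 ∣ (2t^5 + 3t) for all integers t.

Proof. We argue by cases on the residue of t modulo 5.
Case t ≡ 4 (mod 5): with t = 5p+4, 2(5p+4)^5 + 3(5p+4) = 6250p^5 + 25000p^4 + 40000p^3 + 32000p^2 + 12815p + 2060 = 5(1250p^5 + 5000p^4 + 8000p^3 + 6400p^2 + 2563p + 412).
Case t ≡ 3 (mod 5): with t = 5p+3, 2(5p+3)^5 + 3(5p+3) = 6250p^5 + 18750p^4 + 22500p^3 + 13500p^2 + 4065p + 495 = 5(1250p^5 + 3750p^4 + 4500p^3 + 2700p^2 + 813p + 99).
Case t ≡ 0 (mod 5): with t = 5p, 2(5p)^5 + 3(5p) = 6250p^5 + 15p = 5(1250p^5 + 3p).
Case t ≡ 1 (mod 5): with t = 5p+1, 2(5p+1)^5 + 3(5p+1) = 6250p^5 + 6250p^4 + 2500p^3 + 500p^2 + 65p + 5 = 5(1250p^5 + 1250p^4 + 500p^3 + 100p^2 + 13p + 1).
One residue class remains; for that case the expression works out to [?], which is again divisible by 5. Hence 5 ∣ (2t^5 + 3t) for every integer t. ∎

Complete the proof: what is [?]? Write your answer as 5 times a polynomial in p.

The residues treated are {4, 3, 0, 1}, so the missing case is t ≡ 2 (mod 5); write t = 5p+2.
Then 2(5p+2)^5 + 3(5p+2) = 6250p^5 + 12500p^4 + 10000p^3 + 4000p^2 + 815p + 70 = 5(1250p^5 + 2500p^4 + 2000p^3 + 800p^2 + 163p + 14).

5(1250p^5 + 2500p^4 + 2000p^3 + 800p^2 + 163p + 14)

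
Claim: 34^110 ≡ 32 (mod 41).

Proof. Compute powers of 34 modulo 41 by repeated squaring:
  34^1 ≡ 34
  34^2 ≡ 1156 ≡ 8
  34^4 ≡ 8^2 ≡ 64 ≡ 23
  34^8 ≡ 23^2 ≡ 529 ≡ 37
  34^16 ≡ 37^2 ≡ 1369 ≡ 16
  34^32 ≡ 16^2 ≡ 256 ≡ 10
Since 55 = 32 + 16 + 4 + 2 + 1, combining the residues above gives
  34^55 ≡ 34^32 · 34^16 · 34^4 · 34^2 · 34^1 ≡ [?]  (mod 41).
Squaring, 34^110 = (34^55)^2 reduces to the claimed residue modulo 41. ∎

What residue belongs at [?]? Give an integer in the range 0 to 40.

34^32 · 34^16 · 34^4 · 34^2 · 34^1 ≡ 10 · 16 · 23 · 8 · 34 = 1000960.
1000960 mod 41 = 27, so 34^55 ≡ 27 (mod 41).

27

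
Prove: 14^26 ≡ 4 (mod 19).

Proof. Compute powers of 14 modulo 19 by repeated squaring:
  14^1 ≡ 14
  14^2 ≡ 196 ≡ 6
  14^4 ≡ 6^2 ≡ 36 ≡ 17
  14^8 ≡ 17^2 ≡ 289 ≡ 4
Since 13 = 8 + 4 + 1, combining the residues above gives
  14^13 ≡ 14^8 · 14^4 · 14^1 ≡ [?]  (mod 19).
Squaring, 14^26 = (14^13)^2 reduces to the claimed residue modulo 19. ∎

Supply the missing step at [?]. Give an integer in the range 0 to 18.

Multiply the listed residues: 4 · 17 · 14 = 68 → 952.
Reducing modulo 19: 952 = 50·19 + 2, so 14^13 ≡ 2.

2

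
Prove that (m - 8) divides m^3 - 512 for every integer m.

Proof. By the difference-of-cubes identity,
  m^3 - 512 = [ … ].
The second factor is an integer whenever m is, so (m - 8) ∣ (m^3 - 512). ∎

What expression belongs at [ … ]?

Polynomial division of m^3 - 512 by m - 8 leaves remainder 0 and quotient m^2 + 8m + 64.
Hence m^3 - 512 = (m - 8)(m^2 + 8m + 64).

(m - 8)(m^2 + 8m + 64)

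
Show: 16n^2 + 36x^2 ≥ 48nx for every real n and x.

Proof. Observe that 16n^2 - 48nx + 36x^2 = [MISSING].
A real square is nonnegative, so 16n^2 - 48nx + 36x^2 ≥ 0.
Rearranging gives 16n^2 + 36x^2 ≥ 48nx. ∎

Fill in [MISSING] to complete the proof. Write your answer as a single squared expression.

(4n - 6x)^2

16n^2 - 48nx + 36x^2 is a perfect-square trinomial: the outer terms are (4n)^2 and (6x)^2, and the cross term is -2·4n·6x.
So 16n^2 - 48nx + 36x^2 = (4n - 6x)^2 ≥ 0.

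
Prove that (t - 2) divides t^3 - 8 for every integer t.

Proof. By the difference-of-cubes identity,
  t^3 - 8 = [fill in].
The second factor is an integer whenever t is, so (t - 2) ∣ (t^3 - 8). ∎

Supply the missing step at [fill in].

(t - 2)(t^2 + 2t + 4)

Polynomial division of t^3 - 8 by t - 2 leaves remainder 0 and quotient t^2 + 2t + 4.
Hence t^3 - 8 = (t - 2)(t^2 + 2t + 4).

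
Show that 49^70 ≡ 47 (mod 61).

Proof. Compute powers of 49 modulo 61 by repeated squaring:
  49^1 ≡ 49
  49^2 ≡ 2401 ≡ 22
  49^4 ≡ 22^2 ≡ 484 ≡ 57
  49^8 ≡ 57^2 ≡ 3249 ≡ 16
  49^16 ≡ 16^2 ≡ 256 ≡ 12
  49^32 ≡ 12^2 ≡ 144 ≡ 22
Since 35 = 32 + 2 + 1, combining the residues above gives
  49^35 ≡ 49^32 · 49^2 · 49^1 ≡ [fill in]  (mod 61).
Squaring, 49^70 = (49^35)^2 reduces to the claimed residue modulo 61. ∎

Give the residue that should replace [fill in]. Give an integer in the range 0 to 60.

49^32 · 49^2 · 49^1 ≡ 22 · 22 · 49 = 23716.
23716 mod 61 = 48, so 49^35 ≡ 48 (mod 61).

48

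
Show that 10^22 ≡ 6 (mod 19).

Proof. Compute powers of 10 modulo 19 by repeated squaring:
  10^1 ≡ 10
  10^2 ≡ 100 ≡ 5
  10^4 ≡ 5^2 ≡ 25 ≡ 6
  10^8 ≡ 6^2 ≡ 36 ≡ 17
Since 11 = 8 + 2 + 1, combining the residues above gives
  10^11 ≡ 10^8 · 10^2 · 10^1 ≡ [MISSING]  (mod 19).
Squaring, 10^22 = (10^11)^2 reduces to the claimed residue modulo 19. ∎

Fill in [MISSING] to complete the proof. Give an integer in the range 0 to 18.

10^8 · 10^2 · 10^1 ≡ 17 · 5 · 10 = 850.
850 mod 19 = 14, so 10^11 ≡ 14 (mod 19).

14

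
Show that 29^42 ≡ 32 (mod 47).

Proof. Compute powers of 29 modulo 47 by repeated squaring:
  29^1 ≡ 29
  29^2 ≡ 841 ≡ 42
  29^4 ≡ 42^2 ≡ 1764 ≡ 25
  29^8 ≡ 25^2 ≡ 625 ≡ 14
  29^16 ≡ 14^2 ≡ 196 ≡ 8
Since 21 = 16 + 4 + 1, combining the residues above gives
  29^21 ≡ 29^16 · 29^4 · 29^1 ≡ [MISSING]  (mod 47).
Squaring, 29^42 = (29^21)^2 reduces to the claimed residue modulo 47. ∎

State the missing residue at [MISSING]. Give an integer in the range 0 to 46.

29^16 · 29^4 · 29^1 ≡ 8 · 25 · 29 = 5800.
5800 mod 47 = 19, so 29^21 ≡ 19 (mod 47).

19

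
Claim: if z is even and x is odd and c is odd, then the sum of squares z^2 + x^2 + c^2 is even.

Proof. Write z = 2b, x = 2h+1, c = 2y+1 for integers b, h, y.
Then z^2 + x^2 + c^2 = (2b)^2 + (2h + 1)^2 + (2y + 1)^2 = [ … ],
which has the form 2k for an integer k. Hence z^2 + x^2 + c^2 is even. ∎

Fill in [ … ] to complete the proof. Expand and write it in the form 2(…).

2(2b^2 + 2h^2 + 2h + 2y^2 + 2y + 1)

(2b)^2 + (2h + 1)^2 + (2y + 1)^2 = 4b^2 + 4h^2 + 4h + 4y^2 + 4y + 2
= 2(2b^2 + 2h^2 + 2h + 2y^2 + 2y + 1).
Since 2b^2 + 2h^2 + 2h + 2y^2 + 2y + 1 is an integer, the sum of squares is of the form 2k for an integer k.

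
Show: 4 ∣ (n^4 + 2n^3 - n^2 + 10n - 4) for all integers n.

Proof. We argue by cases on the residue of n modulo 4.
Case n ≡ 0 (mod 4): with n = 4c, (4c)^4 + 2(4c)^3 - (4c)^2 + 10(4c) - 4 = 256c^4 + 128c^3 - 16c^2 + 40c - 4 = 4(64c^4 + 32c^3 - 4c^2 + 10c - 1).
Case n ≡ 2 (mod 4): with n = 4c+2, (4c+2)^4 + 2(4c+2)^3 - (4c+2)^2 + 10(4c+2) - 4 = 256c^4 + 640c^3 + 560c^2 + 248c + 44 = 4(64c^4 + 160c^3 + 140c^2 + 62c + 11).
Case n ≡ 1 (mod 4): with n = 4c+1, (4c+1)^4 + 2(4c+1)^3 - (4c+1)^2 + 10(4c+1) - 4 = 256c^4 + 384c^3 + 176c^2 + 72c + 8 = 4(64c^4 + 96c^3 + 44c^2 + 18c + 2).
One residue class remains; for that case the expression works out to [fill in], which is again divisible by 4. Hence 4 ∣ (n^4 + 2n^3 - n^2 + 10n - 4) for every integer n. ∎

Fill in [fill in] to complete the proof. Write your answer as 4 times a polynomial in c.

Only n ≡ 3 (mod 4) is unaccounted for. Put n = 4c+3:
(4c+3)^4 + 2(4c+3)^3 - (4c+3)^2 + 10(4c+3) - 4 expands to 256c^4 + 896c^3 + 1136c^2 + 664c + 152,
and factoring out 4 leaves 4(64c^4 + 224c^3 + 284c^2 + 166c + 38).

4(64c^4 + 224c^3 + 284c^2 + 166c + 38)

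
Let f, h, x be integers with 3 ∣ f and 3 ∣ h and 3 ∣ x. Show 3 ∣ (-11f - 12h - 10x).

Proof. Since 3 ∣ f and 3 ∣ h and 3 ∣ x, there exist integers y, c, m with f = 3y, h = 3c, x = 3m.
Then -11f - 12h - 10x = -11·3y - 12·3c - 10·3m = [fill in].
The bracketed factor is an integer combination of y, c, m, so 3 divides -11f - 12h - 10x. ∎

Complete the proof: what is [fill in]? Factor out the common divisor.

3(-12c - 10m - 11y)

Pull the common 3 out of every term: -11·3y - 12·3c - 10·3m = 3(-12c - 10m - 11y).
-12c - 10m - 11y is an integer, which exhibits the divisibility.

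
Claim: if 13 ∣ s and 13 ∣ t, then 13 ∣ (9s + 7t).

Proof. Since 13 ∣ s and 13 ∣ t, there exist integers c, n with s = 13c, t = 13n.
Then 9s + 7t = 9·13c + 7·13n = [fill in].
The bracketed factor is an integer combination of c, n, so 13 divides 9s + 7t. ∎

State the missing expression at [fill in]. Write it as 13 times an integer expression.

Pull the common 13 out of every term: 9·13c + 7·13n = 13(9c + 7n).
9c + 7n is an integer, which exhibits the divisibility.

13(9c + 7n)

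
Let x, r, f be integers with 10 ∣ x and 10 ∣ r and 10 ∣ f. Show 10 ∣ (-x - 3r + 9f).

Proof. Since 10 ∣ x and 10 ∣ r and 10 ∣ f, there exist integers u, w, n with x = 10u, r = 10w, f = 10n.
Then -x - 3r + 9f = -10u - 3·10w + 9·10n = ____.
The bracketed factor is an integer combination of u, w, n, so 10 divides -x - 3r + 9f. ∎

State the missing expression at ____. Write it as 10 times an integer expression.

Pull the common 10 out of every term: -10u - 3·10w + 9·10n = 10(9n - u - 3w).
9n - u - 3w is an integer, which exhibits the divisibility.

10(9n - u - 3w)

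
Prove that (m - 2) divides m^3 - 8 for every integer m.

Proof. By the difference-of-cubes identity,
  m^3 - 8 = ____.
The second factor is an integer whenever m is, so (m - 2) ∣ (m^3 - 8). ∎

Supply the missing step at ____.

Polynomial division of m^3 - 8 by m - 2 leaves remainder 0 and quotient m^2 + 2m + 4.
Hence m^3 - 8 = (m - 2)(m^2 + 2m + 4).

(m - 2)(m^2 + 2m + 4)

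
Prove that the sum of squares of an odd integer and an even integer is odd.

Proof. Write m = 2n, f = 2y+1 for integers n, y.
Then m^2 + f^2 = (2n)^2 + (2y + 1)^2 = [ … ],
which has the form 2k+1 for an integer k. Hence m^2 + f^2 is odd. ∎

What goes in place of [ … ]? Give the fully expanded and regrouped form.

2(2n^2 + 2y^2 + 2y) + 1

Expanding: (2n)^2 + (2y + 1)^2 = 4n^2 + 4y^2 + 4y + 1.
Every term except the constant is even, so this is 2(2n^2 + 2y^2 + 2y) + 1,
and 2n^2 + 2y^2 + 2y ∈ ℤ gives the required form.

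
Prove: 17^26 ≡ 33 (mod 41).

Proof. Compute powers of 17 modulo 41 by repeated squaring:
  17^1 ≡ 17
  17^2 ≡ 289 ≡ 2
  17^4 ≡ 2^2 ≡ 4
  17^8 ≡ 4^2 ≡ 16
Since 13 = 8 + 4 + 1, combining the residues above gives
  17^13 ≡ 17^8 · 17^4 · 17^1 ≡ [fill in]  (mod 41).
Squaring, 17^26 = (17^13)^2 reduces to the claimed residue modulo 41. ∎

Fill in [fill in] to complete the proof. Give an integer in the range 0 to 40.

Multiply the listed residues: 16 · 4 · 17 = 64 → 1088.
Reducing modulo 41: 1088 = 26·41 + 22, so 17^13 ≡ 22.

22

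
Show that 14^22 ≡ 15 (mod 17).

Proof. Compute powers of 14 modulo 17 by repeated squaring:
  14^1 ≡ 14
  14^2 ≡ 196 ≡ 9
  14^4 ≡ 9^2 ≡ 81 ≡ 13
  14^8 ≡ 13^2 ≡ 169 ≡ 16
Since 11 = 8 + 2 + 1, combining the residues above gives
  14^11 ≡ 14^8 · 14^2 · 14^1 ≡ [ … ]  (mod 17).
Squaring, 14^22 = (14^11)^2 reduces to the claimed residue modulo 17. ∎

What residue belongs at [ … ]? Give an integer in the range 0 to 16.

14^8 · 14^2 · 14^1 ≡ 16 · 9 · 14 = 2016.
2016 mod 17 = 10, so 14^11 ≡ 10 (mod 17).

10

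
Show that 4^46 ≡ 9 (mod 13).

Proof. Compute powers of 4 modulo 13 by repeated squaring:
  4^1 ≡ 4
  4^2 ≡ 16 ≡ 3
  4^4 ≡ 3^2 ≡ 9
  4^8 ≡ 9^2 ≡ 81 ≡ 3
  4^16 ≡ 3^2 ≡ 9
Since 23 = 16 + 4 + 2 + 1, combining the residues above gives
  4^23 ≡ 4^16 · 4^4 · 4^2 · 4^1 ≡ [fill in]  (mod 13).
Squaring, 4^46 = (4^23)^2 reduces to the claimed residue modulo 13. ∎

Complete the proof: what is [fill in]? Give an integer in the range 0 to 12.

10

4^16 · 4^4 · 4^2 · 4^1 ≡ 9 · 9 · 3 · 4 = 972.
972 mod 13 = 10, so 4^23 ≡ 10 (mod 13).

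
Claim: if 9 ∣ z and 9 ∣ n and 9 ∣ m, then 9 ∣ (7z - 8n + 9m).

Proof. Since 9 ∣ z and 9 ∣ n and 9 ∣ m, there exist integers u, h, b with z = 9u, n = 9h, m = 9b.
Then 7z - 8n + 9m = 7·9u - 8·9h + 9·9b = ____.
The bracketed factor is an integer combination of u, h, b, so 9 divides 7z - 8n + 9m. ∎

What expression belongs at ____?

Each term has a factor of 9: 7·9u - 8·9h + 9·9b = 9·(9b - 8h + 7u).
Since 9b - 8h + 7u is an integer, 9 ∣ (7z - 8n + 9m).

9(9b - 8h + 7u)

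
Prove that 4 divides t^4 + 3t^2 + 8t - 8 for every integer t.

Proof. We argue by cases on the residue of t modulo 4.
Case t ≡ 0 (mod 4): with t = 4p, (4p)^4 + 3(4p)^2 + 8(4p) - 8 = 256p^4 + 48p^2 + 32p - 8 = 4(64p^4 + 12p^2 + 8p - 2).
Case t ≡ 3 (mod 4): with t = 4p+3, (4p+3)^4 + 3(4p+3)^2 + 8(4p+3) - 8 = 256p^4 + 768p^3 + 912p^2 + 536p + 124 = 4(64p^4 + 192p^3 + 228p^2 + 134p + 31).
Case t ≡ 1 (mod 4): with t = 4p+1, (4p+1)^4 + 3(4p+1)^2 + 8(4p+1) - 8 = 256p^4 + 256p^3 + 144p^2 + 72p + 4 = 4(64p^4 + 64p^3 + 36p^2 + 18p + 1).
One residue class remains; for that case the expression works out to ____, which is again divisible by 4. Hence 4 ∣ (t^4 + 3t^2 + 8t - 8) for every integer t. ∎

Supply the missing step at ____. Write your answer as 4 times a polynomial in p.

The residues treated are {0, 3, 1}, so the missing case is t ≡ 2 (mod 4); write t = 4p+2.
Then (4p+2)^4 + 3(4p+2)^2 + 8(4p+2) - 8 = 256p^4 + 512p^3 + 432p^2 + 208p + 36 = 4(64p^4 + 128p^3 + 108p^2 + 52p + 9).

4(64p^4 + 128p^3 + 108p^2 + 52p + 9)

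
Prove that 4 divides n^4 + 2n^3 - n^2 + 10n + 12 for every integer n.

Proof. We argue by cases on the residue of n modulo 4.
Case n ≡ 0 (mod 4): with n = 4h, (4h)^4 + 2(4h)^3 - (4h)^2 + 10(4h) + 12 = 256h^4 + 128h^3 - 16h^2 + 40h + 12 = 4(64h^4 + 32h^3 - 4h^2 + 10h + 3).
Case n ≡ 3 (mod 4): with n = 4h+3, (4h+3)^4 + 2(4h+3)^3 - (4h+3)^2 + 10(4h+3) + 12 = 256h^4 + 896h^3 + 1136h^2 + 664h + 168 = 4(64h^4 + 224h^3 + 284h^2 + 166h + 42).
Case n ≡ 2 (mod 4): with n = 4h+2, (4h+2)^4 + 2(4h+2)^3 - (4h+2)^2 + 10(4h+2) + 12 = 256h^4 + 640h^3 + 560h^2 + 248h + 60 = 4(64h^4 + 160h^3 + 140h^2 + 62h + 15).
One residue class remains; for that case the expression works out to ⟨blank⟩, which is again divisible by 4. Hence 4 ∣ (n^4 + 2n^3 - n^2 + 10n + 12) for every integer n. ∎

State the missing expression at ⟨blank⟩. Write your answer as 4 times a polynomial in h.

Only n ≡ 1 (mod 4) is unaccounted for. Put n = 4h+1:
(4h+1)^4 + 2(4h+1)^3 - (4h+1)^2 + 10(4h+1) + 12 expands to 256h^4 + 384h^3 + 176h^2 + 72h + 24,
and factoring out 4 leaves 4(64h^4 + 96h^3 + 44h^2 + 18h + 6).

4(64h^4 + 96h^3 + 44h^2 + 18h + 6)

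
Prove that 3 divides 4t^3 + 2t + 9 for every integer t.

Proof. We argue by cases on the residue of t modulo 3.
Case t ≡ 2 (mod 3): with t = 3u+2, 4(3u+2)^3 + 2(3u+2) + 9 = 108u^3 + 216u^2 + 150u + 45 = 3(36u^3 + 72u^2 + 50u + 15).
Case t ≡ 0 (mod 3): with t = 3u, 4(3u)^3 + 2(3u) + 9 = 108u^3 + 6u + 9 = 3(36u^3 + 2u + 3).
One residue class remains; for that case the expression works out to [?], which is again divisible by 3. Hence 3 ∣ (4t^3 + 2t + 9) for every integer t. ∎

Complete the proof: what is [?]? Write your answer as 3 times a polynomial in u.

3(36u^3 + 36u^2 + 14u + 5)

The residues treated are {2, 0}, so the missing case is t ≡ 1 (mod 3); write t = 3u+1.
Then 4(3u+1)^3 + 2(3u+1) + 9 = 108u^3 + 108u^2 + 42u + 15 = 3(36u^3 + 36u^2 + 14u + 5).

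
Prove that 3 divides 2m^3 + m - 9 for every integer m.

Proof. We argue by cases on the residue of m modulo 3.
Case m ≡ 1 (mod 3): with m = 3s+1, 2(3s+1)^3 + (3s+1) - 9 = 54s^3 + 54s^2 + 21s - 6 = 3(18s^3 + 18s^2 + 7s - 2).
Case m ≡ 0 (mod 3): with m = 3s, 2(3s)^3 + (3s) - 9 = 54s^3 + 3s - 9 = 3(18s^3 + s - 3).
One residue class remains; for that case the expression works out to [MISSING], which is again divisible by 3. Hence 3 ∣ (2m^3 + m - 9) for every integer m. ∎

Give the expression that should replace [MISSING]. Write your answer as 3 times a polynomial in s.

The residues treated are {1, 0}, so the missing case is m ≡ 2 (mod 3); write m = 3s+2.
Then 2(3s+2)^3 + (3s+2) - 9 = 54s^3 + 108s^2 + 75s + 9 = 3(18s^3 + 36s^2 + 25s + 3).

3(18s^3 + 36s^2 + 25s + 3)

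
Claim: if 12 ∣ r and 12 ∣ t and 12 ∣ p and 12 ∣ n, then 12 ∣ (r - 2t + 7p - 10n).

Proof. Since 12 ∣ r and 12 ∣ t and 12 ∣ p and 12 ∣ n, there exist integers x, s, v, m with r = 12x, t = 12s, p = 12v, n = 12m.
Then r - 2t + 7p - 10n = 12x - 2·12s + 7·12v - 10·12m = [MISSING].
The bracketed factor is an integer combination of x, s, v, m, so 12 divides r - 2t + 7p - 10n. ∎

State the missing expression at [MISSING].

12(-10m - 2s + 7v + x)

Each term has a factor of 12: 12x - 2·12s + 7·12v - 10·12m = 12·(-10m - 2s + 7v + x).
Since -10m - 2s + 7v + x is an integer, 12 ∣ (r - 2t + 7p - 10n).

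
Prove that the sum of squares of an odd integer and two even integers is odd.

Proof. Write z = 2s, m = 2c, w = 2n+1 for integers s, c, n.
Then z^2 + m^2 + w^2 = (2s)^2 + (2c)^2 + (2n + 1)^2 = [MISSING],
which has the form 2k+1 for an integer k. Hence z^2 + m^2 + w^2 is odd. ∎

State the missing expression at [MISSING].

2(2c^2 + 2n^2 + 2n + 2s^2) + 1

(2s)^2 + (2c)^2 + (2n + 1)^2 = 4c^2 + 4n^2 + 4n + 4s^2 + 1
= 2(2c^2 + 2n^2 + 2n + 2s^2) + 1.
Since 2c^2 + 2n^2 + 2n + 2s^2 is an integer, the sum of squares is of the form 2k+1 for an integer k.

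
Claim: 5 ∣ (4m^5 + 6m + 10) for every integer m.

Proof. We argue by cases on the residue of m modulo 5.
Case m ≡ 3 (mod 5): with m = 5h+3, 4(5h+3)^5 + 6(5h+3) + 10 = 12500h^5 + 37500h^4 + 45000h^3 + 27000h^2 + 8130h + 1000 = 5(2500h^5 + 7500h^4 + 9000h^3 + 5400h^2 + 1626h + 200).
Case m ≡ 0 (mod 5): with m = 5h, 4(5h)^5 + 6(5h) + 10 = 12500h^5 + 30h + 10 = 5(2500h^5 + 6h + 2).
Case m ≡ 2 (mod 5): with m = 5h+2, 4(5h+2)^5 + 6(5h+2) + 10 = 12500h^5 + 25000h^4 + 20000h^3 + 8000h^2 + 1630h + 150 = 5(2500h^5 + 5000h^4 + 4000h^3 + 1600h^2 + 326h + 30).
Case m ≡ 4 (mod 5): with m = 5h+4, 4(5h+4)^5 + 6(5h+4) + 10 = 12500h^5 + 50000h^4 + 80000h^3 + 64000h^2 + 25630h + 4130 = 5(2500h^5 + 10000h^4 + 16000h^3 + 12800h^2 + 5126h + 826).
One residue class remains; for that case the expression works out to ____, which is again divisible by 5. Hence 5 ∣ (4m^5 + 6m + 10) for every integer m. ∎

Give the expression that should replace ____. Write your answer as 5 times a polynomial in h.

5(2500h^5 + 2500h^4 + 1000h^3 + 200h^2 + 26h + 4)

The residues treated are {3, 0, 2, 4}, so the missing case is m ≡ 1 (mod 5); write m = 5h+1.
Then 4(5h+1)^5 + 6(5h+1) + 10 = 12500h^5 + 12500h^4 + 5000h^3 + 1000h^2 + 130h + 20 = 5(2500h^5 + 2500h^4 + 1000h^3 + 200h^2 + 26h + 4).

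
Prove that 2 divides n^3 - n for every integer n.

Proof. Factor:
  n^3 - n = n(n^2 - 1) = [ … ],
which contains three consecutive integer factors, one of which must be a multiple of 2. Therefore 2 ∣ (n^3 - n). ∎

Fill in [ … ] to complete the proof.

(n - 1)n(n + 1)

n(n^2 - 1) = n(n - 1)(n + 1) = (n - 1)n(n + 1).
These three factors are consecutive integers, so their product is divisible by 2.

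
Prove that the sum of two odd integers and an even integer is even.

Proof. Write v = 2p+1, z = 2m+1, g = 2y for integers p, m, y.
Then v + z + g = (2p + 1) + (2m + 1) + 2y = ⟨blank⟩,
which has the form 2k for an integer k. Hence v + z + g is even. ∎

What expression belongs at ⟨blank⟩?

2(m + p + y + 1)

Expanding: (2p + 1) + (2m + 1) + 2y = 2m + 2p + 2y + 2.
Every term is even; pulling out the factor of 2 gives 2(m + p + y + 1).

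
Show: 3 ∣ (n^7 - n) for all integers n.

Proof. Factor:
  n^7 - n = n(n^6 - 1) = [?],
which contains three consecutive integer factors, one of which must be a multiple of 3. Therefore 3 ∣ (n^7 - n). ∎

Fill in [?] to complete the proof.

(n - 1)n(n + 1)(n^4 + n^2 + 1)

n^6 - 1 = (n^2 - 1)(n^4 + n^2 + 1), and n^2 - 1 = (n-1)(n+1).
So n(n^6 - 1) = (n - 1)n(n + 1)(n^4 + n^2 + 1).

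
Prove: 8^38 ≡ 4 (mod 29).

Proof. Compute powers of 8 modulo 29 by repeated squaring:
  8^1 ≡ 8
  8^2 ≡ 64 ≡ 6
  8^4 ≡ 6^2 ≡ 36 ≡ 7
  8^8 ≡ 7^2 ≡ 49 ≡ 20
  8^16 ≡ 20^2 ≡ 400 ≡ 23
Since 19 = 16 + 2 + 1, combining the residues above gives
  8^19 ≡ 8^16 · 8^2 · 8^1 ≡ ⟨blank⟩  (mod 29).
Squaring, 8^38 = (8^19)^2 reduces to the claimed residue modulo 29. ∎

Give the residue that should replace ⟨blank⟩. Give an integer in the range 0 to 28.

2

Multiply the listed residues: 23 · 6 · 8 = 138 → 1104.
Reducing modulo 29: 1104 = 38·29 + 2, so 8^19 ≡ 2.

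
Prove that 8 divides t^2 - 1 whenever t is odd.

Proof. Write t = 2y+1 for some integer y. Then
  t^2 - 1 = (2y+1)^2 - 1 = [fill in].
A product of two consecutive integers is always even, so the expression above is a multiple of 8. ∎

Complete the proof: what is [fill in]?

4y(y + 1)

(2y+1)^2 - 1 = 4y^2 + 4y + 1 - 1 = 4y^2 + 4y = 4y(y+1).
Since y and y+1 are consecutive, y(y+1) is even, and 4·(even) is a multiple of 8.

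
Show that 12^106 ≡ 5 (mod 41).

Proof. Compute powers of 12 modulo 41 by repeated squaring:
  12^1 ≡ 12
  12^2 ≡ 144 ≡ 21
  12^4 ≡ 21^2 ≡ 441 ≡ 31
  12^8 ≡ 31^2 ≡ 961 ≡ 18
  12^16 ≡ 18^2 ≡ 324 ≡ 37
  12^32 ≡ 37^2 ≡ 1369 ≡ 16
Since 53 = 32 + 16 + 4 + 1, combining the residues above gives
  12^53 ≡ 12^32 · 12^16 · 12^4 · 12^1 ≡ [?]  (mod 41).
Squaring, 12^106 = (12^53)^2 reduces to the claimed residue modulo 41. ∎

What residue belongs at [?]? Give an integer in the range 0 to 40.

12^32 · 12^16 · 12^4 · 12^1 ≡ 16 · 37 · 31 · 12 = 220224.
220224 mod 41 = 13, so 12^53 ≡ 13 (mod 41).

13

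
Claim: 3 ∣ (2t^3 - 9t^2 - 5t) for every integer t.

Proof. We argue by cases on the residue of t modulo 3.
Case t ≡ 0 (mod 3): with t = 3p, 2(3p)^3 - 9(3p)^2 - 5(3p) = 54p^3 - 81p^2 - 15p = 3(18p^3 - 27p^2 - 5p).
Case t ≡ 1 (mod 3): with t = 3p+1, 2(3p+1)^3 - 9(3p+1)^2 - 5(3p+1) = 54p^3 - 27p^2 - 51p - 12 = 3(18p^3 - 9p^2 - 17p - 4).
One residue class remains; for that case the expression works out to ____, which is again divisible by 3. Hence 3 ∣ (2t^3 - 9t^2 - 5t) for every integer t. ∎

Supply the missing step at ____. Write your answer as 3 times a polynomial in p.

Only t ≡ 2 (mod 3) is unaccounted for. Put t = 3p+2:
2(3p+2)^3 - 9(3p+2)^2 - 5(3p+2) expands to 54p^3 + 27p^2 - 51p - 30,
and factoring out 3 leaves 3(18p^3 + 9p^2 - 17p - 10).

3(18p^3 + 9p^2 - 17p - 10)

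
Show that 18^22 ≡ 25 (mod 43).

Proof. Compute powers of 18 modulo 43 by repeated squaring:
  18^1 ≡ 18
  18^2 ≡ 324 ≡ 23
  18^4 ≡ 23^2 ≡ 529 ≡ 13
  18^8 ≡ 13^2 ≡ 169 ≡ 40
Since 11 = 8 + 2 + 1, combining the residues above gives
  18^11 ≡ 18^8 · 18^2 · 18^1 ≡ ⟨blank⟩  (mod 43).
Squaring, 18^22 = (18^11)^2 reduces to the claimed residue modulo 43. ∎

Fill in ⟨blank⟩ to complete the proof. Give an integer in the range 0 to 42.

18^8 · 18^2 · 18^1 ≡ 40 · 23 · 18 = 16560.
16560 mod 43 = 5, so 18^11 ≡ 5 (mod 43).

5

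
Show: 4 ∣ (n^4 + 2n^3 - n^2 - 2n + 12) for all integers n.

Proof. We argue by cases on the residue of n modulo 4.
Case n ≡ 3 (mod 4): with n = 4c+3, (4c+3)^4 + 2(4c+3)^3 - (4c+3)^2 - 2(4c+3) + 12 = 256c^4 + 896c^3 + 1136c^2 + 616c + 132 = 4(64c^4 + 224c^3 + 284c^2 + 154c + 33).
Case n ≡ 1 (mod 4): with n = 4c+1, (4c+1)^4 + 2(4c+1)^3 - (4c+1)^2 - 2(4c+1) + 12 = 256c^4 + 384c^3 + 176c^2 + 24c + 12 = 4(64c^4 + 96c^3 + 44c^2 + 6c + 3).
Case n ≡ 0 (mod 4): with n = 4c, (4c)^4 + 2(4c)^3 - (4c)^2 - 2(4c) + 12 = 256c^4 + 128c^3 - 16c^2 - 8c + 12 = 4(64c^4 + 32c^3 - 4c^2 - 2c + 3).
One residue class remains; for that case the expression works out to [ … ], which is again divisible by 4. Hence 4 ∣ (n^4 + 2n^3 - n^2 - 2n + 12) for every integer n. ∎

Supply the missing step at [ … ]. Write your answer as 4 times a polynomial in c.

4(64c^4 + 160c^3 + 140c^2 + 50c + 9)

The residues treated are {3, 1, 0}, so the missing case is n ≡ 2 (mod 4); write n = 4c+2.
Then (4c+2)^4 + 2(4c+2)^3 - (4c+2)^2 - 2(4c+2) + 12 = 256c^4 + 640c^3 + 560c^2 + 200c + 36 = 4(64c^4 + 160c^3 + 140c^2 + 50c + 9).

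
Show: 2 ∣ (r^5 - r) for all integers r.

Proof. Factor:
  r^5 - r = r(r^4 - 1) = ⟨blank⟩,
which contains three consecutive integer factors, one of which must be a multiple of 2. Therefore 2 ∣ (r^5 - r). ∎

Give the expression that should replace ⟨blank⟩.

(r - 1)r(r + 1)(r^2 + 1)

r^4 - 1 = (r^2 - 1)(r^2 + 1), and r^2 - 1 = (r-1)(r+1).
So r(r^4 - 1) = (r - 1)r(r + 1)(r^2 + 1).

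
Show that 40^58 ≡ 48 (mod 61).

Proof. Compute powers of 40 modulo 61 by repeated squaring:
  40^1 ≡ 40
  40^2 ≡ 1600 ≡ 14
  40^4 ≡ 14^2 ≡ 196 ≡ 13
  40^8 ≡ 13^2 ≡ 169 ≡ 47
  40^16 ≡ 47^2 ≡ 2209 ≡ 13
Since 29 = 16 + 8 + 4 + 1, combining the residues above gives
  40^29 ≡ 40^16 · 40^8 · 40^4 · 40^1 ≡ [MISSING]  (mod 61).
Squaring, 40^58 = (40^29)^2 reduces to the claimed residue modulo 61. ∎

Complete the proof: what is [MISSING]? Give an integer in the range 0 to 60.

Multiply the listed residues: 13 · 47 · 13 · 40 = 611 → 7943 → 317720.
Reducing modulo 61: 317720 = 5208·61 + 32, so 40^29 ≡ 32.

32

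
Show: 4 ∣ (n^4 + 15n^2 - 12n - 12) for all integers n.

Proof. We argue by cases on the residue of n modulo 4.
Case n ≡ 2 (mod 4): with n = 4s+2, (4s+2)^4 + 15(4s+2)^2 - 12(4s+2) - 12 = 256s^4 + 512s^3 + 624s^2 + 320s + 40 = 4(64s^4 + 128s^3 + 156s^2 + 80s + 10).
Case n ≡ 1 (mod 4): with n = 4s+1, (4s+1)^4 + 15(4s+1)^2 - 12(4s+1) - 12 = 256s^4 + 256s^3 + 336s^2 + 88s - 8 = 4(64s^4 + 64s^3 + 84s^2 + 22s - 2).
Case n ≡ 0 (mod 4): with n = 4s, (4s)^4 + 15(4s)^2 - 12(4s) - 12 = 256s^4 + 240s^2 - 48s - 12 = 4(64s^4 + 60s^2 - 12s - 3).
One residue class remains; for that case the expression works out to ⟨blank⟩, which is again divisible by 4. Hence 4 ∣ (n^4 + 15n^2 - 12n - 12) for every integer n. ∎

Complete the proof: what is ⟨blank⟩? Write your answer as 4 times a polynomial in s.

Only n ≡ 3 (mod 4) is unaccounted for. Put n = 4s+3:
(4s+3)^4 + 15(4s+3)^2 - 12(4s+3) - 12 expands to 256s^4 + 768s^3 + 1104s^2 + 744s + 168,
and factoring out 4 leaves 4(64s^4 + 192s^3 + 276s^2 + 186s + 42).

4(64s^4 + 192s^3 + 276s^2 + 186s + 42)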